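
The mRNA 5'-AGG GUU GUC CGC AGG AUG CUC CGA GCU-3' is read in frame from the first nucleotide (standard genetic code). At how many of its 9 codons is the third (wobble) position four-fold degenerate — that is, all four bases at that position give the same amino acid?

Codon 1 AGG (Arg): third position 2-fold.
Codon 2 GUU (Val): third position 4-fold.
Codon 3 GUC (Val): third position 4-fold.
Codon 4 CGC (Arg): third position 4-fold.
Codon 5 AGG (Arg): third position 2-fold.
Codon 6 AUG (Met): third position 1-fold.
Codon 7 CUC (Leu): third position 4-fold.
Codon 8 CGA (Arg): third position 4-fold.
Codon 9 GCU (Ala): third position 4-fold.
Four-fold degenerate third positions: 6.

6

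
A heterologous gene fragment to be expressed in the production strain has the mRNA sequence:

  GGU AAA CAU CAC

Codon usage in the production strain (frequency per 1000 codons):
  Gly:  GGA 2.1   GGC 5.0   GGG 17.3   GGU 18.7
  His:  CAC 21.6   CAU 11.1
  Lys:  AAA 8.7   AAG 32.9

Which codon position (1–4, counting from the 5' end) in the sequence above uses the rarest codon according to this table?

2

Codon 1 GGU (Gly): 18.7 per 1000.
Codon 2 AAA (Lys): 8.7 per 1000.
Codon 3 CAU (His): 11.1 per 1000.
Codon 4 CAC (His): 21.6 per 1000.
Lowest frequency is 8.7 at codon 2.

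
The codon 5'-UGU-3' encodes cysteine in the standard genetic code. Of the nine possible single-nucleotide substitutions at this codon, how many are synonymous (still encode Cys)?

1

Position 1: none → 0 synonymous.
Position 2: none → 0 synonymous.
Position 3: UGC → 1 synonymous.
Total: 0 + 0 + 1 = 1.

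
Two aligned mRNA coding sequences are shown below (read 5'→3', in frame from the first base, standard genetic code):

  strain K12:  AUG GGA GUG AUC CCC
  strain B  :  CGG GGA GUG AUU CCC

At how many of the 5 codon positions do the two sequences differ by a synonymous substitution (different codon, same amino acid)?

Codon 1: AUG Met / CGG Arg — nonsynonymous.
Codon 2: GGA Gly / GGA Gly — identical.
Codon 3: GUG Val / GUG Val — identical.
Codon 4: AUC Ile / AUU Ile — synonymous.
Codon 5: CCC Pro / CCC Pro — identical.
Synonymous differences: 1.

1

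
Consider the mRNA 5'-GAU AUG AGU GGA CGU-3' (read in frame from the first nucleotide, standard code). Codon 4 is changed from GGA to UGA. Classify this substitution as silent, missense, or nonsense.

Position 10 falls in codon 4: GGA → Gly.
After the substitution the codon is UGA → Stop.
The new codon is a stop codon, so this is a nonsense mutation.

nonsense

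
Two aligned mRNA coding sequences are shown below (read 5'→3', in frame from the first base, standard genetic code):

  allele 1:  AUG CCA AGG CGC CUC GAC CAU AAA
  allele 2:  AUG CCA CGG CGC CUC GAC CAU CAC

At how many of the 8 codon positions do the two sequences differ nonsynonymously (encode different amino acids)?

Codon 1: AUG Met / AUG Met — identical.
Codon 2: CCA Pro / CCA Pro — identical.
Codon 3: AGG Arg / CGG Arg — synonymous.
Codon 4: CGC Arg / CGC Arg — identical.
Codon 5: CUC Leu / CUC Leu — identical.
Codon 6: GAC Asp / GAC Asp — identical.
Codon 7: CAU His / CAU His — identical.
Codon 8: AAA Lys / CAC His — nonsynonymous.
Nonsynonymous differences: 1.

1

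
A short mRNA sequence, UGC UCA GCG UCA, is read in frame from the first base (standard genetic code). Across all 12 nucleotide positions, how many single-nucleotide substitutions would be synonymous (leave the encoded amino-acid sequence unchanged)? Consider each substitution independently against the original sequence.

10

Codon 1 (UGC, Cys): 1 synonymous substitution.
Codon 2 (UCA, Ser): 3 synonymous substitutions.
Codon 3 (GCG, Ala): 3 synonymous substitutions.
Codon 4 (UCA, Ser): 3 synonymous substitutions.
Total: 1 + 3 + 3 + 3 = 10.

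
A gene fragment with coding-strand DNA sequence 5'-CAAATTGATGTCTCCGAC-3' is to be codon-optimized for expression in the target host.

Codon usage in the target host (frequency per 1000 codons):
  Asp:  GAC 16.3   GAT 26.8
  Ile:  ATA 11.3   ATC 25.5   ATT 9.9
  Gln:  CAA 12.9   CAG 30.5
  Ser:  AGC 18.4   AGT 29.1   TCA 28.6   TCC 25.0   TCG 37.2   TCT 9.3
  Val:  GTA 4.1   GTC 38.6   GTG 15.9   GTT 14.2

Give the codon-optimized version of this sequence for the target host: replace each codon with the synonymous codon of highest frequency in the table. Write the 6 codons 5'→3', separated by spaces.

Codon 1 (Gln): best is CAG at 30.5.
Codon 2 (Ile): best is ATC at 25.5.
Codon 3 (Asp): best is GAT at 26.8.
Codon 4 (Val): best is GTC at 38.6.
Codon 5 (Ser): best is TCG at 37.2.
Codon 6 (Asp): best is GAT at 26.8.

CAG ATC GAT GTC TCG GAT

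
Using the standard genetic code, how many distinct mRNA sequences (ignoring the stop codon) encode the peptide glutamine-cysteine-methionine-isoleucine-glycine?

Gln: 2 codons.
Cys: 2 codons.
Met: 1 codon.
Ile: 3 codons.
Gly: 4 codons.
2 × 2 × 1 × 3 × 4 = 48.

48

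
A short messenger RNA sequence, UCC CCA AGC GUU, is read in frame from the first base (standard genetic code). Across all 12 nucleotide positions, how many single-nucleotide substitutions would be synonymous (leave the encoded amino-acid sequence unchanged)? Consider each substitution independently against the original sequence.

10

Codon 1 (UCC, Ser): 3 synonymous substitutions.
Codon 2 (CCA, Pro): 3 synonymous substitutions.
Codon 3 (AGC, Ser): 1 synonymous substitution.
Codon 4 (GUU, Val): 3 synonymous substitutions.
Total: 3 + 3 + 1 + 3 = 10.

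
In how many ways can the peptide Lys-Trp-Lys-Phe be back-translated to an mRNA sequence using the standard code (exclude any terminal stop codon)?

8

Lys: 2 codons.
Trp: 1 codon.
Lys: 2 codons.
Phe: 2 codons.
2 × 1 × 2 × 2 = 8.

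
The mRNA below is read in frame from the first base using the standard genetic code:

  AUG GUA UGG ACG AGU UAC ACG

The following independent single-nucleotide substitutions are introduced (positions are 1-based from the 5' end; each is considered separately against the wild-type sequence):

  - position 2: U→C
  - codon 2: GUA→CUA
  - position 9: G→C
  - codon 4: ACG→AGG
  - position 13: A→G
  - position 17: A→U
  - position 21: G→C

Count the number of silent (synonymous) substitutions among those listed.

Codon 1: AUG (Met) → ACG (Thr) — missense.
Codon 2: GUA (Val) → CUA (Leu) — missense.
Codon 3: UGG (Trp) → UGC (Cys) — missense.
Codon 4: ACG (Thr) → AGG (Arg) — missense.
Codon 5: AGU (Ser) → GGU (Gly) — missense.
Codon 6: UAC (Tyr) → UUC (Phe) — missense.
Codon 7: ACG (Thr) → ACC (Thr) — synonymous.
Synonymous: 1 of 7.

1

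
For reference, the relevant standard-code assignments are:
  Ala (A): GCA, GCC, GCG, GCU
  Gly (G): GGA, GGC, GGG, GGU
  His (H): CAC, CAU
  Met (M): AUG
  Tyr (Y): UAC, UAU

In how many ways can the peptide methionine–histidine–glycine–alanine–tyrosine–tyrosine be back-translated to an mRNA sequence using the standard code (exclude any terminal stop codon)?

Met: 1 codon.
His: 2 codons.
Gly: 4 codons.
Ala: 4 codons.
Tyr: 2 codons.
Tyr: 2 codons.
1 × 2 × 4 × 4 × 2 × 2 = 128.

128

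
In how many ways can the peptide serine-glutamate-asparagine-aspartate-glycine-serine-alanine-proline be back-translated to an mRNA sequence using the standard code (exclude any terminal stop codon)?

Ser: 6 codons.
Glu: 2 codons.
Asn: 2 codons.
Asp: 2 codons.
Gly: 4 codons.
Ser: 6 codons.
Ala: 4 codons.
Pro: 4 codons.
6 × 2 × 2 × 2 × 4 × 6 × 4 × 4 = 18432.

18432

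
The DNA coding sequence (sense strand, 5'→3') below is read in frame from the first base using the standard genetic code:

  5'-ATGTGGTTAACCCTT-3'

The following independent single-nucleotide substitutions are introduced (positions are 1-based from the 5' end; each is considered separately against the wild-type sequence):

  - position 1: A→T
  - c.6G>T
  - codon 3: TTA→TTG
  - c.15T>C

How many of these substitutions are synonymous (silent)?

2

Codon 1: ATG (Met) → TTG (Leu) — missense.
Codon 2: TGG (Trp) → TGT (Cys) — missense.
Codon 3: TTA (Leu) → TTG (Leu) — synonymous.
Codon 5: CTT (Leu) → CTC (Leu) — synonymous.
Synonymous: 2 of 4.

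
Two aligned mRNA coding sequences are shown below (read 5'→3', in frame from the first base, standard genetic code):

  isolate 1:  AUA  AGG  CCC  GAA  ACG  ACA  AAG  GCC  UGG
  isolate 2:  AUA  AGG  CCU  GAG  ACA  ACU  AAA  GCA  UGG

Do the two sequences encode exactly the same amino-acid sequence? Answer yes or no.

Codon 1: AUA Ile / AUA Ile — identical.
Codon 2: AGG Arg / AGG Arg — identical.
Codon 3: CCC Pro / CCU Pro — synonymous.
Codon 4: GAA Glu / GAG Glu — synonymous.
Codon 5: ACG Thr / ACA Thr — synonymous.
Codon 6: ACA Thr / ACU Thr — synonymous.
Codon 7: AAG Lys / AAA Lys — synonymous.
Codon 8: GCC Ala / GCA Ala — synonymous.
Codon 9: UGG Trp / UGG Trp — identical.
Nonsynonymous differences: 0 → same protein.

yes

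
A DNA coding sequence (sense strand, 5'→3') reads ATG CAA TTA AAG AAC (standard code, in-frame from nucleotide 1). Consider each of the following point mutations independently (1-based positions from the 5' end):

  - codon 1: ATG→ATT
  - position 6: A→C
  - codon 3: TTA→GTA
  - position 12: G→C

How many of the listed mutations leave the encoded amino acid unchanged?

Codon 1: ATG (Met) → ATT (Ile) — missense.
Codon 2: CAA (Gln) → CAC (His) — missense.
Codon 3: TTA (Leu) → GTA (Val) — missense.
Codon 4: AAG (Lys) → AAC (Asn) — missense.
Synonymous: 0 of 4.

0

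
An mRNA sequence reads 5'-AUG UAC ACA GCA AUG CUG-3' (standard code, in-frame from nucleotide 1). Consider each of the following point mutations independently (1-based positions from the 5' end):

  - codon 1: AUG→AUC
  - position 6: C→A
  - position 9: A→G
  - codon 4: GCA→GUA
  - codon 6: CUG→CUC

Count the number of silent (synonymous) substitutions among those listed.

2

Codon 1: AUG (Met) → AUC (Ile) — missense.
Codon 2: UAC (Tyr) → UAA (Stop) — nonsense.
Codon 3: ACA (Thr) → ACG (Thr) — synonymous.
Codon 4: GCA (Ala) → GUA (Val) — missense.
Codon 6: CUG (Leu) → CUC (Leu) — synonymous.
Synonymous: 2 of 5.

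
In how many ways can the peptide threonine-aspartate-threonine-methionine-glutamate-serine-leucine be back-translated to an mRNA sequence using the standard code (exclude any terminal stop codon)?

Thr: 4 codons.
Asp: 2 codons.
Thr: 4 codons.
Met: 1 codon.
Glu: 2 codons.
Ser: 6 codons.
Leu: 6 codons.
4 × 2 × 4 × 1 × 2 × 6 × 6 = 2304.

2304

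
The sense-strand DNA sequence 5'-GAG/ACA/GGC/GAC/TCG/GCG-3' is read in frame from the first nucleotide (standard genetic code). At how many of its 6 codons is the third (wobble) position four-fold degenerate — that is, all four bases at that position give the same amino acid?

Codon 1 GAG (Glu): third position 2-fold.
Codon 2 ACA (Thr): third position 4-fold.
Codon 3 GGC (Gly): third position 4-fold.
Codon 4 GAC (Asp): third position 2-fold.
Codon 5 TCG (Ser): third position 4-fold.
Codon 6 GCG (Ala): third position 4-fold.
Four-fold degenerate third positions: 4.

4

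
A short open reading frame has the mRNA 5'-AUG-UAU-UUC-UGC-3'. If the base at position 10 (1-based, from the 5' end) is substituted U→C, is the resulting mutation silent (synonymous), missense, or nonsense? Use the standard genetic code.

missense

Position 10 falls in codon 4: UGC → Cys.
After the substitution the codon is CGC → Arg.
Cys ≠ Arg, so this is a missense mutation.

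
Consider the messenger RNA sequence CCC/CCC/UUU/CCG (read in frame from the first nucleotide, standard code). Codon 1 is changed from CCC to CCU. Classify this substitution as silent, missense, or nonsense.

silent

Position 3 falls in codon 1: CCC → Pro.
After the substitution the codon is CCU → Pro.
Both encode Pro, so the change is synonymous.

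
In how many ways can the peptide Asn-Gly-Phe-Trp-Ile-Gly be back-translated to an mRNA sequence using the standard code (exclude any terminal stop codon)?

192

Asn: 2 codons.
Gly: 4 codons.
Phe: 2 codons.
Trp: 1 codon.
Ile: 3 codons.
Gly: 4 codons.
2 × 4 × 2 × 1 × 3 × 4 = 192.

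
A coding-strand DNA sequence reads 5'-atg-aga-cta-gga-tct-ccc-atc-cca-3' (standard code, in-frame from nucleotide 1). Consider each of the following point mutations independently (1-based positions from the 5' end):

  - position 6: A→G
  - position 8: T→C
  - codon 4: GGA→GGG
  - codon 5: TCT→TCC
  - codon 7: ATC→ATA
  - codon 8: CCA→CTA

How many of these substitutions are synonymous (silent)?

4

Codon 2: AGA (Arg) → AGG (Arg) — synonymous.
Codon 3: CTA (Leu) → CCA (Pro) — missense.
Codon 4: GGA (Gly) → GGG (Gly) — synonymous.
Codon 5: TCT (Ser) → TCC (Ser) — synonymous.
Codon 7: ATC (Ile) → ATA (Ile) — synonymous.
Codon 8: CCA (Pro) → CTA (Leu) — missense.
Synonymous: 4 of 6.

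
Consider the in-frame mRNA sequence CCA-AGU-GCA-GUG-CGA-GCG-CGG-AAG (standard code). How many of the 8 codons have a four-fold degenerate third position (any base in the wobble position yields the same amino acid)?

6

Codon 1 CCA (Pro): third position 4-fold.
Codon 2 AGU (Ser): third position 2-fold.
Codon 3 GCA (Ala): third position 4-fold.
Codon 4 GUG (Val): third position 4-fold.
Codon 5 CGA (Arg): third position 4-fold.
Codon 6 GCG (Ala): third position 4-fold.
Codon 7 CGG (Arg): third position 4-fold.
Codon 8 AAG (Lys): third position 2-fold.
Four-fold degenerate third positions: 6.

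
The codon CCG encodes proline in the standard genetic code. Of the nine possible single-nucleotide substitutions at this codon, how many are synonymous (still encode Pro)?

Position 1: none → 0 synonymous.
Position 2: none → 0 synonymous.
Position 3: CCU, CCC, CCA → 3 synonymous.
Total: 0 + 0 + 3 = 3.

3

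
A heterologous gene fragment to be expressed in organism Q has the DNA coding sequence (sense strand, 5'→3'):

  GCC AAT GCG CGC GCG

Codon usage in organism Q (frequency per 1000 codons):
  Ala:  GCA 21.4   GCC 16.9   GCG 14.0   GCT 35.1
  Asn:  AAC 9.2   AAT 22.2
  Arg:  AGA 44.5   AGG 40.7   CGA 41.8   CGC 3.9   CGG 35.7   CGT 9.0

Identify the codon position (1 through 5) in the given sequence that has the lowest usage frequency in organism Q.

4

Codon 1 GCC (Ala): 16.9 per 1000.
Codon 2 AAT (Asn): 22.2 per 1000.
Codon 3 GCG (Ala): 14.0 per 1000.
Codon 4 CGC (Arg): 3.9 per 1000.
Codon 5 GCG (Ala): 14.0 per 1000.
Lowest frequency is 3.9 at codon 4.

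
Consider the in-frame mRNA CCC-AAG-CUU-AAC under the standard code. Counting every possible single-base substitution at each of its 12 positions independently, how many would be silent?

Codon 1 (CCC, Pro): 3 synonymous substitutions.
Codon 2 (AAG, Lys): 1 synonymous substitution.
Codon 3 (CUU, Leu): 3 synonymous substitutions.
Codon 4 (AAC, Asn): 1 synonymous substitution.
Total: 3 + 1 + 3 + 1 = 8.

8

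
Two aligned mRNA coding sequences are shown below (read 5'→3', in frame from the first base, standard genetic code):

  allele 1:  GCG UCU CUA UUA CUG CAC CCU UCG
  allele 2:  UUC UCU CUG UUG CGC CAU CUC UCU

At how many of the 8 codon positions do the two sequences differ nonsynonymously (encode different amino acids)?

Codon 1: GCG Ala / UUC Phe — nonsynonymous.
Codon 2: UCU Ser / UCU Ser — identical.
Codon 3: CUA Leu / CUG Leu — synonymous.
Codon 4: UUA Leu / UUG Leu — synonymous.
Codon 5: CUG Leu / CGC Arg — nonsynonymous.
Codon 6: CAC His / CAU His — synonymous.
Codon 7: CCU Pro / CUC Leu — nonsynonymous.
Codon 8: UCG Ser / UCU Ser — synonymous.
Nonsynonymous differences: 3.

3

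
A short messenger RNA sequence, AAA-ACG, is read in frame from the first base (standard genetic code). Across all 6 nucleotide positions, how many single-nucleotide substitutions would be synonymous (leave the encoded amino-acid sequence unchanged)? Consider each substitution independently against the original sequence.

Codon 1 (AAA, Lys): 1 synonymous substitution.
Codon 2 (ACG, Thr): 3 synonymous substitutions.
Total: 1 + 3 = 4.

4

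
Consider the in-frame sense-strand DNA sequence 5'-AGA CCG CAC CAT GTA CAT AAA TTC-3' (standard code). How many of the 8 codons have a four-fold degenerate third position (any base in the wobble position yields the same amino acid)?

2

Codon 1 AGA (Arg): third position 2-fold.
Codon 2 CCG (Pro): third position 4-fold.
Codon 3 CAC (His): third position 2-fold.
Codon 4 CAT (His): third position 2-fold.
Codon 5 GTA (Val): third position 4-fold.
Codon 6 CAT (His): third position 2-fold.
Codon 7 AAA (Lys): third position 2-fold.
Codon 8 TTC (Phe): third position 2-fold.
Four-fold degenerate third positions: 2.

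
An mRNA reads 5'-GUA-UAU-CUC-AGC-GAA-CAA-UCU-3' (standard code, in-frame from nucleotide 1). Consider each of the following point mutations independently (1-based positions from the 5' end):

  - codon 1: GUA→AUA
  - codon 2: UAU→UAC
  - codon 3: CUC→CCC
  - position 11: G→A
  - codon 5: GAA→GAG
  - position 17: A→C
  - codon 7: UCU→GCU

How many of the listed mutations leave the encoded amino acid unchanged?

Codon 1: GUA (Val) → AUA (Ile) — missense.
Codon 2: UAU (Tyr) → UAC (Tyr) — synonymous.
Codon 3: CUC (Leu) → CCC (Pro) — missense.
Codon 4: AGC (Ser) → AAC (Asn) — missense.
Codon 5: GAA (Glu) → GAG (Glu) — synonymous.
Codon 6: CAA (Gln) → CCA (Pro) — missense.
Codon 7: UCU (Ser) → GCU (Ala) — missense.
Synonymous: 2 of 7.

2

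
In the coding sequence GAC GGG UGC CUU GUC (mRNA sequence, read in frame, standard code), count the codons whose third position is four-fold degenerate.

Codon 1 GAC (Asp): third position 2-fold.
Codon 2 GGG (Gly): third position 4-fold.
Codon 3 UGC (Cys): third position 2-fold.
Codon 4 CUU (Leu): third position 4-fold.
Codon 5 GUC (Val): third position 4-fold.
Four-fold degenerate third positions: 3.

3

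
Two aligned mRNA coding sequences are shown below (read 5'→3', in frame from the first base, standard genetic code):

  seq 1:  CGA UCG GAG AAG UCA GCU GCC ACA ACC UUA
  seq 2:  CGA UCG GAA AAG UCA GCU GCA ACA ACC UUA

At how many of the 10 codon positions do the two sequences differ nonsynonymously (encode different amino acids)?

Codon 1: CGA Arg / CGA Arg — identical.
Codon 2: UCG Ser / UCG Ser — identical.
Codon 3: GAG Glu / GAA Glu — synonymous.
Codon 4: AAG Lys / AAG Lys — identical.
Codon 5: UCA Ser / UCA Ser — identical.
Codon 6: GCU Ala / GCU Ala — identical.
Codon 7: GCC Ala / GCA Ala — synonymous.
Codon 8: ACA Thr / ACA Thr — identical.
Codon 9: ACC Thr / ACC Thr — identical.
Codon 10: UUA Leu / UUA Leu — identical.
Nonsynonymous differences: 0.

0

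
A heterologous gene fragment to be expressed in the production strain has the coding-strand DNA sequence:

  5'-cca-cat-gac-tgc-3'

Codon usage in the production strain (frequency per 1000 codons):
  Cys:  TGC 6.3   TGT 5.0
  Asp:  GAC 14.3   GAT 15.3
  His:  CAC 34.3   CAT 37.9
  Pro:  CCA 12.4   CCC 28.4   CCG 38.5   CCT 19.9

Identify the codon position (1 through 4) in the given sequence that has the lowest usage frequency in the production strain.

Codon 1 CCA (Pro): 12.4 per 1000.
Codon 2 CAT (His): 37.9 per 1000.
Codon 3 GAC (Asp): 14.3 per 1000.
Codon 4 TGC (Cys): 6.3 per 1000.
Lowest frequency is 6.3 at codon 4.

4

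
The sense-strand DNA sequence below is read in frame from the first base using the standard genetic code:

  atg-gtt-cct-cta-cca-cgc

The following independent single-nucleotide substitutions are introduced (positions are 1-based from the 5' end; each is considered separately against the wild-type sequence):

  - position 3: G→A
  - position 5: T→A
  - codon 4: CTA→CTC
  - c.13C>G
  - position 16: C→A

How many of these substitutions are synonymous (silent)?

1

Codon 1: ATG (Met) → ATA (Ile) — missense.
Codon 2: GTT (Val) → GAT (Asp) — missense.
Codon 4: CTA (Leu) → CTC (Leu) — synonymous.
Codon 5: CCA (Pro) → GCA (Ala) — missense.
Codon 6: CGC (Arg) → AGC (Ser) — missense.
Synonymous: 1 of 5.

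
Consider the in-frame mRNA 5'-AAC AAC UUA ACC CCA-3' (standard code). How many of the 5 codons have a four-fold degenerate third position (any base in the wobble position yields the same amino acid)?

Codon 1 AAC (Asn): third position 2-fold.
Codon 2 AAC (Asn): third position 2-fold.
Codon 3 UUA (Leu): third position 2-fold.
Codon 4 ACC (Thr): third position 4-fold.
Codon 5 CCA (Pro): third position 4-fold.
Four-fold degenerate third positions: 2.

2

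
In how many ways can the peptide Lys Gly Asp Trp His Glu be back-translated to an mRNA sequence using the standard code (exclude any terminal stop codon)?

64

Lys: 2 codons.
Gly: 4 codons.
Asp: 2 codons.
Trp: 1 codon.
His: 2 codons.
Glu: 2 codons.
2 × 4 × 2 × 1 × 2 × 2 = 64.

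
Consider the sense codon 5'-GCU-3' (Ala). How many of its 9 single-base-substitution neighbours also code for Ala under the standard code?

Position 1: none → 0 synonymous.
Position 2: none → 0 synonymous.
Position 3: GCC, GCA, GCG → 3 synonymous.
Total: 0 + 0 + 3 = 3.

3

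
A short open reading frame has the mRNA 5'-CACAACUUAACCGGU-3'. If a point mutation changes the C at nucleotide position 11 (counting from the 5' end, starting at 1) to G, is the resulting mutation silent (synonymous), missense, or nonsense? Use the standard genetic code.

missense

Position 11 falls in codon 4: ACC → Thr.
After the substitution the codon is AGC → Ser.
Thr ≠ Ser, so this is a missense mutation.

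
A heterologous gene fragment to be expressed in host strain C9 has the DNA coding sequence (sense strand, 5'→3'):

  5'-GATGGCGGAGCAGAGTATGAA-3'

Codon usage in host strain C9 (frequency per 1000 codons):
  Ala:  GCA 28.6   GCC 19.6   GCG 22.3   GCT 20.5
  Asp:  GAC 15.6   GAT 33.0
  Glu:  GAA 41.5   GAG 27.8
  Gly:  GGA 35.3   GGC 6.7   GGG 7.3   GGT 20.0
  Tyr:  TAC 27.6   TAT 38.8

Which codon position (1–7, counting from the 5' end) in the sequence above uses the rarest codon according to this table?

Codon 1 GAT (Asp): 33.0 per 1000.
Codon 2 GGC (Gly): 6.7 per 1000.
Codon 3 GGA (Gly): 35.3 per 1000.
Codon 4 GCA (Ala): 28.6 per 1000.
Codon 5 GAG (Glu): 27.8 per 1000.
Codon 6 TAT (Tyr): 38.8 per 1000.
Codon 7 GAA (Glu): 41.5 per 1000.
Lowest frequency is 6.7 at codon 2.

2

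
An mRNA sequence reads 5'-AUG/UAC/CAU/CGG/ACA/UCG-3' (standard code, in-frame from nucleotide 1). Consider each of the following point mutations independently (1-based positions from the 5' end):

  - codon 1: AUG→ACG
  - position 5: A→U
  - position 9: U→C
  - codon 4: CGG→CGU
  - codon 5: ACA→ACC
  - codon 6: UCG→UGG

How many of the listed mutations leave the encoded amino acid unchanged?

Codon 1: AUG (Met) → ACG (Thr) — missense.
Codon 2: UAC (Tyr) → UUC (Phe) — missense.
Codon 3: CAU (His) → CAC (His) — synonymous.
Codon 4: CGG (Arg) → CGU (Arg) — synonymous.
Codon 5: ACA (Thr) → ACC (Thr) — synonymous.
Codon 6: UCG (Ser) → UGG (Trp) — missense.
Synonymous: 3 of 6.

3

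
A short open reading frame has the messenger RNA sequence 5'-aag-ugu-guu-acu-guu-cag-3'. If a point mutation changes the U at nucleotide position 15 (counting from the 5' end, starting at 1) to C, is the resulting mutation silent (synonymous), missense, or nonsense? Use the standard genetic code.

Position 15 falls in codon 5: GUU → Val.
After the substitution the codon is GUC → Val.
Both encode Val, so the change is synonymous.

silent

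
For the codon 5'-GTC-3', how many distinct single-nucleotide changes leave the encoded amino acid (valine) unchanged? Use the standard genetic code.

3

Position 1: none → 0 synonymous.
Position 2: none → 0 synonymous.
Position 3: GTT, GTA, GTG → 3 synonymous.
Total: 0 + 0 + 3 = 3.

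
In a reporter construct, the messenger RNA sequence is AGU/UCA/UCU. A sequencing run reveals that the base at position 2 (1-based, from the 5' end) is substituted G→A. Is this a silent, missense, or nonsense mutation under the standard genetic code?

Position 2 falls in codon 1: AGU → Ser.
After the substitution the codon is AAU → Asn.
Ser ≠ Asn, so this is a missense mutation.

missense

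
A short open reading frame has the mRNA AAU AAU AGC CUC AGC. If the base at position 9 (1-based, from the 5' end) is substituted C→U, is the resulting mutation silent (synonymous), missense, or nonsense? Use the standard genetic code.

Position 9 falls in codon 3: AGC → Ser.
After the substitution the codon is AGU → Ser.
Both encode Ser, so the change is synonymous.

silent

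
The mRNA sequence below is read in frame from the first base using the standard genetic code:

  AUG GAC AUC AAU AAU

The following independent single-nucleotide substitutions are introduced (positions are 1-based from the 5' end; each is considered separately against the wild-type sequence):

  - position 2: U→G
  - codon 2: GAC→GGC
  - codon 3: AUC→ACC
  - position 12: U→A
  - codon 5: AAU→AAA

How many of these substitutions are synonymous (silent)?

Codon 1: AUG (Met) → AGG (Arg) — missense.
Codon 2: GAC (Asp) → GGC (Gly) — missense.
Codon 3: AUC (Ile) → ACC (Thr) — missense.
Codon 4: AAU (Asn) → AAA (Lys) — missense.
Codon 5: AAU (Asn) → AAA (Lys) — missense.
Synonymous: 0 of 5.

0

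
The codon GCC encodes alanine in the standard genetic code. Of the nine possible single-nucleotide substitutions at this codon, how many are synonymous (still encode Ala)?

3

Position 1: none → 0 synonymous.
Position 2: none → 0 synonymous.
Position 3: GCU, GCA, GCG → 3 synonymous.
Total: 0 + 0 + 3 = 3.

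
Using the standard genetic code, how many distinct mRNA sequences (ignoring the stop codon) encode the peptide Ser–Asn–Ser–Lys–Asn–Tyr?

Ser: 6 codons.
Asn: 2 codons.
Ser: 6 codons.
Lys: 2 codons.
Asn: 2 codons.
Tyr: 2 codons.
6 × 2 × 6 × 2 × 2 × 2 = 576.

576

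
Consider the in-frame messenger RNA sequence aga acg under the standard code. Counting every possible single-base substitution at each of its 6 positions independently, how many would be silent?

5

Codon 1 (AGA, Arg): 2 synonymous substitutions.
Codon 2 (ACG, Thr): 3 synonymous substitutions.
Total: 2 + 3 = 5.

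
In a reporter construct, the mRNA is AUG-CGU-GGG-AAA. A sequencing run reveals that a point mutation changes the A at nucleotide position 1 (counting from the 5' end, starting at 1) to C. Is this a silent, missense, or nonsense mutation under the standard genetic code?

Position 1 falls in codon 1: AUG → Met.
After the substitution the codon is CUG → Leu.
Met ≠ Leu, so this is a missense mutation.

missense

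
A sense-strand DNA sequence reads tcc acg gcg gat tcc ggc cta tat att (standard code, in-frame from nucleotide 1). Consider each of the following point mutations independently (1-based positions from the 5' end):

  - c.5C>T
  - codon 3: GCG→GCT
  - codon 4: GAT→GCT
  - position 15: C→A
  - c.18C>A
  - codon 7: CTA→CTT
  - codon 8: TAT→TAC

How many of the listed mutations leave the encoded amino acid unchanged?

Codon 2: ACG (Thr) → ATG (Met) — missense.
Codon 3: GCG (Ala) → GCT (Ala) — synonymous.
Codon 4: GAT (Asp) → GCT (Ala) — missense.
Codon 5: TCC (Ser) → TCA (Ser) — synonymous.
Codon 6: GGC (Gly) → GGA (Gly) — synonymous.
Codon 7: CTA (Leu) → CTT (Leu) — synonymous.
Codon 8: TAT (Tyr) → TAC (Tyr) — synonymous.
Synonymous: 5 of 7.

5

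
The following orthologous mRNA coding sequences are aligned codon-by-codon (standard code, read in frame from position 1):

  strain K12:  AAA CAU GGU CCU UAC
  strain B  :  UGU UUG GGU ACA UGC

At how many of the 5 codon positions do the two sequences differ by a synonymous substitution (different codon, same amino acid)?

0

Codon 1: AAA Lys / UGU Cys — nonsynonymous.
Codon 2: CAU His / UUG Leu — nonsynonymous.
Codon 3: GGU Gly / GGU Gly — identical.
Codon 4: CCU Pro / ACA Thr — nonsynonymous.
Codon 5: UAC Tyr / UGC Cys — nonsynonymous.
Synonymous differences: 0.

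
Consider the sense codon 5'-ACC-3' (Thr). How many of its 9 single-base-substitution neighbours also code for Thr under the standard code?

3

Position 1: none → 0 synonymous.
Position 2: none → 0 synonymous.
Position 3: ACU, ACA, ACG → 3 synonymous.
Total: 0 + 0 + 3 = 3.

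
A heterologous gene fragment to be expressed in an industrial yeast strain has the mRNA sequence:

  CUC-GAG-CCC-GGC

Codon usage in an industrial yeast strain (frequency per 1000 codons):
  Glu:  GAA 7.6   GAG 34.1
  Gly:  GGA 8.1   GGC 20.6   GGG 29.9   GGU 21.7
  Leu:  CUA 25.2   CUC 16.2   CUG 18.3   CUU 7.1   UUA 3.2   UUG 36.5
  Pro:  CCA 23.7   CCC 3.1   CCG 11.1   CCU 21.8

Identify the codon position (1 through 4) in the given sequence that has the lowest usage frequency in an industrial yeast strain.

3

Codon 1 CUC (Leu): 16.2 per 1000.
Codon 2 GAG (Glu): 34.1 per 1000.
Codon 3 CCC (Pro): 3.1 per 1000.
Codon 4 GGC (Gly): 20.6 per 1000.
Lowest frequency is 3.1 at codon 3.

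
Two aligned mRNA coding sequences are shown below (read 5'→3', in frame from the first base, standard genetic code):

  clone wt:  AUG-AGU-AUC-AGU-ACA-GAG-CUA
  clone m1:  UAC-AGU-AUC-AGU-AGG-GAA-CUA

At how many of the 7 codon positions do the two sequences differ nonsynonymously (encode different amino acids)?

2

Codon 1: AUG Met / UAC Tyr — nonsynonymous.
Codon 2: AGU Ser / AGU Ser — identical.
Codon 3: AUC Ile / AUC Ile — identical.
Codon 4: AGU Ser / AGU Ser — identical.
Codon 5: ACA Thr / AGG Arg — nonsynonymous.
Codon 6: GAG Glu / GAA Glu — synonymous.
Codon 7: CUA Leu / CUA Leu — identical.
Nonsynonymous differences: 2.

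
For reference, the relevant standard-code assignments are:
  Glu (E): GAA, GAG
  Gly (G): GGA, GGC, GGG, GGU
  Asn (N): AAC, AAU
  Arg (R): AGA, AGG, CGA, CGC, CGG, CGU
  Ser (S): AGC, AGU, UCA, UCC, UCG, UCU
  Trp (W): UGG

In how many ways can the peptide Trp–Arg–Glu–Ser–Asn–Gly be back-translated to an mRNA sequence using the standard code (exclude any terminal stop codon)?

Trp: 1 codon.
Arg: 6 codons.
Glu: 2 codons.
Ser: 6 codons.
Asn: 2 codons.
Gly: 4 codons.
1 × 6 × 2 × 6 × 2 × 4 = 576.

576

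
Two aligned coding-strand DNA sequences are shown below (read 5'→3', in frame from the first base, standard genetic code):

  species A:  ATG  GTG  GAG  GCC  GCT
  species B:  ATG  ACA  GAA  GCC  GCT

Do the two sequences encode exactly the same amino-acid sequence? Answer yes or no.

Codon 1: ATG Met / ATG Met — identical.
Codon 2: GTG Val / ACA Thr — nonsynonymous.
Codon 3: GAG Glu / GAA Glu — synonymous.
Codon 4: GCC Ala / GCC Ala — identical.
Codon 5: GCT Ala / GCT Ala — identical.
Nonsynonymous differences: 1 → different protein.

no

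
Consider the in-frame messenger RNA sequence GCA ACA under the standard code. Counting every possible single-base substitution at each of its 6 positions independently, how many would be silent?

Codon 1 (GCA, Ala): 3 synonymous substitutions.
Codon 2 (ACA, Thr): 3 synonymous substitutions.
Total: 3 + 3 = 6.

6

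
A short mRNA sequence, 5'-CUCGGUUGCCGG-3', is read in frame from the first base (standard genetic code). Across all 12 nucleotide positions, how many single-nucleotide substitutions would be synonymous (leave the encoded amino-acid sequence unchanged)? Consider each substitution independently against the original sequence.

Codon 1 (CUC, Leu): 3 synonymous substitutions.
Codon 2 (GGU, Gly): 3 synonymous substitutions.
Codon 3 (UGC, Cys): 1 synonymous substitution.
Codon 4 (CGG, Arg): 4 synonymous substitutions.
Total: 3 + 3 + 1 + 4 = 11.

11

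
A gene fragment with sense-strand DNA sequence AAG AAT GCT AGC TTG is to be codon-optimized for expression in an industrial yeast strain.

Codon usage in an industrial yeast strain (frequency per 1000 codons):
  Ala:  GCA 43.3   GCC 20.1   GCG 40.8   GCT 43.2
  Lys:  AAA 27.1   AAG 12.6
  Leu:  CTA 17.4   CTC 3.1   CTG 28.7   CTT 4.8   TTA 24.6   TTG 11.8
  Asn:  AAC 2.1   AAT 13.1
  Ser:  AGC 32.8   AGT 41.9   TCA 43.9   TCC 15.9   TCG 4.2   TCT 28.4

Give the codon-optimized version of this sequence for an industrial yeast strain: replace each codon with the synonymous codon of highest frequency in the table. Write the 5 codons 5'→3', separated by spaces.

AAA AAT GCA TCA CTG

Codon 1 (Lys): best is AAA at 27.1.
Codon 2 (Asn): best is AAT at 13.1.
Codon 3 (Ala): best is GCA at 43.3.
Codon 4 (Ser): best is TCA at 43.9.
Codon 5 (Leu): best is CTG at 28.7.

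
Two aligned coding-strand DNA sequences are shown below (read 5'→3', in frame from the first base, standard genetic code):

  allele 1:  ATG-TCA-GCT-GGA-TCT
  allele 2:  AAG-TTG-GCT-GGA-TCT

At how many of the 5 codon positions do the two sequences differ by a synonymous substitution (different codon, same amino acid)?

0

Codon 1: ATG Met / AAG Lys — nonsynonymous.
Codon 2: TCA Ser / TTG Leu — nonsynonymous.
Codon 3: GCT Ala / GCT Ala — identical.
Codon 4: GGA Gly / GGA Gly — identical.
Codon 5: TCT Ser / TCT Ser — identical.
Synonymous differences: 0.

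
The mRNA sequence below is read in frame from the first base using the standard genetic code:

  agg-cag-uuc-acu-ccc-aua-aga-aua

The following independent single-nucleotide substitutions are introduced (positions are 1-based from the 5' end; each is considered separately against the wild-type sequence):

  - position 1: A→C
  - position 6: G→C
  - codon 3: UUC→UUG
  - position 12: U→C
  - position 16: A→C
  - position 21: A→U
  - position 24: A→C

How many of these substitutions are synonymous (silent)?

Codon 1: AGG (Arg) → CGG (Arg) — synonymous.
Codon 2: CAG (Gln) → CAC (His) — missense.
Codon 3: UUC (Phe) → UUG (Leu) — missense.
Codon 4: ACU (Thr) → ACC (Thr) — synonymous.
Codon 6: AUA (Ile) → CUA (Leu) — missense.
Codon 7: AGA (Arg) → AGU (Ser) — missense.
Codon 8: AUA (Ile) → AUC (Ile) — synonymous.
Synonymous: 3 of 7.

3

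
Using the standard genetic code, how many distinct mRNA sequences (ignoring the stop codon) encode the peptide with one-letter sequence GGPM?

64

Gly: 4 codons.
Gly: 4 codons.
Pro: 4 codons.
Met: 1 codon.
4 × 4 × 4 × 1 = 64.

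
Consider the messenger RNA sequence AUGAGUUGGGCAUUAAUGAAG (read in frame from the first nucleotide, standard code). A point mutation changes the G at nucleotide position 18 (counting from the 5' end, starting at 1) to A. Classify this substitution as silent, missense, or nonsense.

Position 18 falls in codon 6: AUG → Met.
After the substitution the codon is AUA → Ile.
Met ≠ Ile, so this is a missense mutation.

missense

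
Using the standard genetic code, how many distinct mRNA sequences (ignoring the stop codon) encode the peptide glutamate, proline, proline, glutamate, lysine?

128

Glu: 2 codons.
Pro: 4 codons.
Pro: 4 codons.
Glu: 2 codons.
Lys: 2 codons.
2 × 4 × 4 × 2 × 2 = 128.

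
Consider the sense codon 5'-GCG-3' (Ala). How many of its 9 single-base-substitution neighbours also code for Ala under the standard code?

Position 1: none → 0 synonymous.
Position 2: none → 0 synonymous.
Position 3: GCU, GCC, GCA → 3 synonymous.
Total: 0 + 0 + 3 = 3.

3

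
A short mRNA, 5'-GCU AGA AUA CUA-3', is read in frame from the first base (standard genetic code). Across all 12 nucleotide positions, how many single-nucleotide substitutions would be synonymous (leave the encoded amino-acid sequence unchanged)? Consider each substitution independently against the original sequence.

Codon 1 (GCU, Ala): 3 synonymous substitutions.
Codon 2 (AGA, Arg): 2 synonymous substitutions.
Codon 3 (AUA, Ile): 2 synonymous substitutions.
Codon 4 (CUA, Leu): 4 synonymous substitutions.
Total: 3 + 2 + 2 + 4 = 11.

11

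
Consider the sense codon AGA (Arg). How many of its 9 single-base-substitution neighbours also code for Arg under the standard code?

2

Position 1: CGA → 1 synonymous.
Position 2: none → 0 synonymous.
Position 3: AGG → 1 synonymous.
Total: 1 + 0 + 1 = 2.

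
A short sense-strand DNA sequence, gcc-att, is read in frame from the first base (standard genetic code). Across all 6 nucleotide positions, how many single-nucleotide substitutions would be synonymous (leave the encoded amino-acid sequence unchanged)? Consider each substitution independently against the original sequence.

Codon 1 (GCC, Ala): 3 synonymous substitutions.
Codon 2 (ATT, Ile): 2 synonymous substitutions.
Total: 3 + 2 = 5.

5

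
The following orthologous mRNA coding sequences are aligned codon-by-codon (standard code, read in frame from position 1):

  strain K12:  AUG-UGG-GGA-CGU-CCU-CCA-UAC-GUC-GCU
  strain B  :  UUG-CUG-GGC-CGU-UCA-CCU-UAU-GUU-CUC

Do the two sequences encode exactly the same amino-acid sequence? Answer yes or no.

no

Codon 1: AUG Met / UUG Leu — nonsynonymous.
Codon 2: UGG Trp / CUG Leu — nonsynonymous.
Codon 3: GGA Gly / GGC Gly — synonymous.
Codon 4: CGU Arg / CGU Arg — identical.
Codon 5: CCU Pro / UCA Ser — nonsynonymous.
Codon 6: CCA Pro / CCU Pro — synonymous.
Codon 7: UAC Tyr / UAU Tyr — synonymous.
Codon 8: GUC Val / GUU Val — synonymous.
Codon 9: GCU Ala / CUC Leu — nonsynonymous.
Nonsynonymous differences: 4 → different protein.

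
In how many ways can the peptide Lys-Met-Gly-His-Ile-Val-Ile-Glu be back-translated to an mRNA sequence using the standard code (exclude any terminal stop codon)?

Lys: 2 codons.
Met: 1 codon.
Gly: 4 codons.
His: 2 codons.
Ile: 3 codons.
Val: 4 codons.
Ile: 3 codons.
Glu: 2 codons.
2 × 1 × 4 × 2 × 3 × 4 × 3 × 2 = 1152.

1152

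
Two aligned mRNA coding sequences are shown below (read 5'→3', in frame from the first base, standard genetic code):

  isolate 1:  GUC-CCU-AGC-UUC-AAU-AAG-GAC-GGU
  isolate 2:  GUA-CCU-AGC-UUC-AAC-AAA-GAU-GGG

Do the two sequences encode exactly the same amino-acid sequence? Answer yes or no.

yes

Codon 1: GUC Val / GUA Val — synonymous.
Codon 2: CCU Pro / CCU Pro — identical.
Codon 3: AGC Ser / AGC Ser — identical.
Codon 4: UUC Phe / UUC Phe — identical.
Codon 5: AAU Asn / AAC Asn — synonymous.
Codon 6: AAG Lys / AAA Lys — synonymous.
Codon 7: GAC Asp / GAU Asp — synonymous.
Codon 8: GGU Gly / GGG Gly — synonymous.
Nonsynonymous differences: 0 → same protein.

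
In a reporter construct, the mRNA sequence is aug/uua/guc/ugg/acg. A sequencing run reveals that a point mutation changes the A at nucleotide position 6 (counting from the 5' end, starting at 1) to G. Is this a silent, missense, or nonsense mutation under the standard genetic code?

silent

Position 6 falls in codon 2: UUA → Leu.
After the substitution the codon is UUG → Leu.
Both encode Leu, so the change is synonymous.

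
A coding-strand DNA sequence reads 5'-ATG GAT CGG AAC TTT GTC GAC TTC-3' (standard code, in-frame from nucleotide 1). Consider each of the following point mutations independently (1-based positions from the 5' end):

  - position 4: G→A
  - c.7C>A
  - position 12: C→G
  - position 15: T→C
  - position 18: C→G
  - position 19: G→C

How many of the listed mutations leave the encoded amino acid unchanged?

Codon 2: GAT (Asp) → AAT (Asn) — missense.
Codon 3: CGG (Arg) → AGG (Arg) — synonymous.
Codon 4: AAC (Asn) → AAG (Lys) — missense.
Codon 5: TTT (Phe) → TTC (Phe) — synonymous.
Codon 6: GTC (Val) → GTG (Val) — synonymous.
Codon 7: GAC (Asp) → CAC (His) — missense.
Synonymous: 3 of 6.

3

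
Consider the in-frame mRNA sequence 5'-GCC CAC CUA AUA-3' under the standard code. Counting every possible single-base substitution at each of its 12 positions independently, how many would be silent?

10

Codon 1 (GCC, Ala): 3 synonymous substitutions.
Codon 2 (CAC, His): 1 synonymous substitution.
Codon 3 (CUA, Leu): 4 synonymous substitutions.
Codon 4 (AUA, Ile): 2 synonymous substitutions.
Total: 3 + 1 + 4 + 2 = 10.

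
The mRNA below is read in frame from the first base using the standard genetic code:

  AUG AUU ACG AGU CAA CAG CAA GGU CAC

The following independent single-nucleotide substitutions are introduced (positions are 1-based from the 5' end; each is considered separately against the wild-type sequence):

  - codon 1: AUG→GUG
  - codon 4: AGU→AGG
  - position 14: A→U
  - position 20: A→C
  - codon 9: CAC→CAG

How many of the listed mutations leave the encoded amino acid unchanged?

Codon 1: AUG (Met) → GUG (Val) — missense.
Codon 4: AGU (Ser) → AGG (Arg) — missense.
Codon 5: CAA (Gln) → CUA (Leu) — missense.
Codon 7: CAA (Gln) → CCA (Pro) — missense.
Codon 9: CAC (His) → CAG (Gln) — missense.
Synonymous: 0 of 5.

0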